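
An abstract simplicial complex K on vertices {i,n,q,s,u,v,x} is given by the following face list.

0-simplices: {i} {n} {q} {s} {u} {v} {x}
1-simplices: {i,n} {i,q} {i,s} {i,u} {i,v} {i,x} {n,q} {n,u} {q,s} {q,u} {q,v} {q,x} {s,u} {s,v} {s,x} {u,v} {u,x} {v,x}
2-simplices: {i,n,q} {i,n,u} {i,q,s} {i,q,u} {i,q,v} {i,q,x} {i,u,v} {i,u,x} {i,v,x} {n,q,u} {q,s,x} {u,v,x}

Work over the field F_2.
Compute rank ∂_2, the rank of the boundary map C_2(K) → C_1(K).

rank∂_2=10

n_0=7 n_1=18 n_2=12  [Z2]
∂1: piv[in,iq,is,iu,iv,ix] rk=6  ker:nq,nu,qs,qu,qv,qx,su,sv,sx,uv,ux,vx
∂2: piv[inq,inu,iqs,iqu,iqv,iqx,iuv,iux,ivx,qsx] rk=10  ker:nqu,uvx
rk∂_2=10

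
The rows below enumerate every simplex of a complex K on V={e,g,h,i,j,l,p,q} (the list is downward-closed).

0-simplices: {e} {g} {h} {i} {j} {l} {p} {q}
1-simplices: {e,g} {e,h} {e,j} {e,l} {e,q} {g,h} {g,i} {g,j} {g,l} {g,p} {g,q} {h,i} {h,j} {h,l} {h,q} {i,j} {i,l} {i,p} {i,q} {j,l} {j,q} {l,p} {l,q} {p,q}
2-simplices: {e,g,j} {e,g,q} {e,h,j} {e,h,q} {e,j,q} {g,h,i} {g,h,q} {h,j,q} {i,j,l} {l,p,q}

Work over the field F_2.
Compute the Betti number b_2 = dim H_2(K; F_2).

n_0=8 n_1=24 n_2=10  [Z2]
∂1: piv[eg,eh,ej,el,eq,gi,gp] rk=7  ker:gh,gj,gl,gq,hi,hj,hl,hq,ij,il,ip,iq,jl,jq,lp,lq,pq
∂2: piv[egj,egq,ehj,ehq,ejq,ghi,ghq,ijl,lpq] rk=9  ker:hjq
b_2=(10−9)−0=1

b_2=1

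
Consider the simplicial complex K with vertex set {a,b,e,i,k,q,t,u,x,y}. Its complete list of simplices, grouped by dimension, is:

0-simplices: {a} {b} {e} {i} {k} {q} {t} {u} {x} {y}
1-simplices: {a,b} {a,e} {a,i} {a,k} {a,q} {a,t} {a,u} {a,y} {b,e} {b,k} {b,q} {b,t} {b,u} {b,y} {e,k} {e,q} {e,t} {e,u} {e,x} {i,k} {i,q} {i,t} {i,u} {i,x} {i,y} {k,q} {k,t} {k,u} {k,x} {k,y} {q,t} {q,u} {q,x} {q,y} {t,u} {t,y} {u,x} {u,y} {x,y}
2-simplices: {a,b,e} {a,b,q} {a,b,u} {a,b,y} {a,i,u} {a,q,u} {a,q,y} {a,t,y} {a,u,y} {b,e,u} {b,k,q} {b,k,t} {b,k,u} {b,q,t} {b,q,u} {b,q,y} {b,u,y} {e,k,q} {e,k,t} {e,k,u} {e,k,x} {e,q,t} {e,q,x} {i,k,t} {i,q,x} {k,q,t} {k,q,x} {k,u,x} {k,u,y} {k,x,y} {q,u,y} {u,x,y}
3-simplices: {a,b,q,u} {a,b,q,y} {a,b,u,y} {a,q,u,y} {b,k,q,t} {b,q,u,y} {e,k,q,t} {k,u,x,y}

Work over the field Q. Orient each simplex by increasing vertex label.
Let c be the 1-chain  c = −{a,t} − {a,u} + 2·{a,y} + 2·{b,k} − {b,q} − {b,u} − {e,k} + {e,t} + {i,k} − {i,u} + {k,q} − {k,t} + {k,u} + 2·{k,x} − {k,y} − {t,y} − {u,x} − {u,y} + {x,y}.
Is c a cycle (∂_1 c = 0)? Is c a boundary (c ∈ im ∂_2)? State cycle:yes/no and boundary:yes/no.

cycle:yes boundary:no

n_0=10 n_1=39 n_2=32 n_3=8  [Q]
∂1: piv[ab,ae,ai,ak,aq,at,au,ay,ex] rk=9  ker:be,bk,bq,bt,bu,by,ek,eq,et,eu,ik,iq,it,iu,ix,iy,kq,kt,ku,kx,ky,qt,qu,qx,qy,tu,ty,ux,uy,xy
∂2: piv[abe,abq,abu,aby,aiu,aqu,aqy,aty,auy,beu,bkq,bkt,bku,bqt,ekq,ekt,eku,ekx,eqx,ikt,iqx,kux,kuy,kxy] rk=24  ker:bqu,bqy,buy,eqt,kqt,kqx,quy,uxy
∂3: piv[abqu,abqy,abuy,aquy,bkqt,ekqt,kuxy] rk=7  ker:bquy
∂1c = 0
c vs im∂2: residual ≠ 0 ⇒ not boundary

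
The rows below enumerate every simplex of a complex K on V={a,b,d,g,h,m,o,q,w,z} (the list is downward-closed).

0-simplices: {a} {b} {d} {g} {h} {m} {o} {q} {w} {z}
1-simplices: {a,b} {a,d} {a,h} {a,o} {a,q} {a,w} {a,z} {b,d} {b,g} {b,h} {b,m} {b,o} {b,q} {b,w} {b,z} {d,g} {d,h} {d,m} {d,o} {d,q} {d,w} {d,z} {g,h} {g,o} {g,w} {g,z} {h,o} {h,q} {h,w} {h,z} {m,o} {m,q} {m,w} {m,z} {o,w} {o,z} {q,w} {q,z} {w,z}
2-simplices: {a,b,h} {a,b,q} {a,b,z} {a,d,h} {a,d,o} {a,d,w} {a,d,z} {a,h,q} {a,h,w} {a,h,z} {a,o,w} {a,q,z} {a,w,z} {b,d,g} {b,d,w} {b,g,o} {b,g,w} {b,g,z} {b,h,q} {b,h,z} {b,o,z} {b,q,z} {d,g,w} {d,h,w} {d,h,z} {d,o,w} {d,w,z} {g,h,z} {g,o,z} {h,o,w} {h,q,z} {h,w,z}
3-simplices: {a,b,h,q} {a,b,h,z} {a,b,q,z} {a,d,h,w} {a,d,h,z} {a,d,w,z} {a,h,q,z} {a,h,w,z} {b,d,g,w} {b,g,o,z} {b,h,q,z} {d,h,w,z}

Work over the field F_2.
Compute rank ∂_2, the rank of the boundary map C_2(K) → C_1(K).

rank∂_2=21

n_0=10 n_1=39 n_2=32 n_3=12  [Z2]
∂1: piv[ab,ad,ah,ao,aq,aw,az,bg,bm] rk=9  ker:bd,bh,bo,bq,bw,bz,dg,dh,dm,do,dq,dw,dz,gh,go,gw,gz,ho,hq,hw,hz,mo,mq,mw,mz,ow,oz,qw,qz,wz
∂2: piv[abh,abq,abz,adh,ado,adw,adz,ahq,ahw,ahz,aow,aqz,awz,bdg,bdw,bgo,bgw,bgz,boz,ghz,how] rk=21  ker:bhq,bhz,bqz,dgw,dhw,dhz,dow,dwz,goz,hqz,hwz
∂3: piv[abhq,abhz,abqz,adhw,adhz,adwz,ahqz,ahwz,bdgw,bgoz] rk=10  ker:bhqz,dhwz
rk∂_2=21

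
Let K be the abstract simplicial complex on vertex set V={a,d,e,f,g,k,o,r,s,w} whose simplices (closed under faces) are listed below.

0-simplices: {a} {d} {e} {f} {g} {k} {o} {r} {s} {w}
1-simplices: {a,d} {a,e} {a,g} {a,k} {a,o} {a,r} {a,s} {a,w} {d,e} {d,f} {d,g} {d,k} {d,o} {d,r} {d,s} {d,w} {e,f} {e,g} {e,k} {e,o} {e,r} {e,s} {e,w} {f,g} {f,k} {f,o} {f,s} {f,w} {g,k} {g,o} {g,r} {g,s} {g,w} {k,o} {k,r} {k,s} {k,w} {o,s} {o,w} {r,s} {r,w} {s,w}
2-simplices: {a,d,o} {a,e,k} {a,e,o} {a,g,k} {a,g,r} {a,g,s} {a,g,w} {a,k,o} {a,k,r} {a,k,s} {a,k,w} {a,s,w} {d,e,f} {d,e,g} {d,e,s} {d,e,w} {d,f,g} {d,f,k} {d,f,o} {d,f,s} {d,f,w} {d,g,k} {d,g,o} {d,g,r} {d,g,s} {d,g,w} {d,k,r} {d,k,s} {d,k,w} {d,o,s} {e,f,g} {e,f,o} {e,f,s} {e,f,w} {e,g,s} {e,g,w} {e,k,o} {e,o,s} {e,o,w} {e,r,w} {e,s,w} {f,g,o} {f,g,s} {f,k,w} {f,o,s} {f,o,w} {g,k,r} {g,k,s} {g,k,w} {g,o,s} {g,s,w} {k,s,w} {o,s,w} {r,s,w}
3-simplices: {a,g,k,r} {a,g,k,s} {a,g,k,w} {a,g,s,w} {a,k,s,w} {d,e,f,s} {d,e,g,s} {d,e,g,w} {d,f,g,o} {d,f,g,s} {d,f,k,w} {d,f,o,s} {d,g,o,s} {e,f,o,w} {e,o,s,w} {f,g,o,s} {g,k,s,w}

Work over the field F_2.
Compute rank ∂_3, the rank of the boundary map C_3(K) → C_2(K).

rank∂_3=15

n_0=10 n_1=42 n_2=54 n_3=17  [Z2]
∂1: piv[ad,ae,ag,ak,ao,ar,as,aw,df] rk=9  ker:de,dg,dk,do,dr,ds,dw,ef,eg,ek,eo,er,es,ew,fg,fk,fo,fs,fw,gk,go,gr,gs,gw,ko,kr,ks,kw,os,ow,rs,rw,sw
∂2: piv[ado,aek,aeo,agk,agr,ags,agw,ako,akr,aks,akw,asw,def,deg,des,dew,dfg,dfk,dfo,dfs,dfw,dgk,dgo,dgr,dgs,dgw,dos,efo,eow,erw,rsw] rk=31  ker:dkr,dks,dkw,efg,efs,efw,egs,egw,eko,eos,esw,fgo,fgs,fkw,fos,fow,gkr,gks,gkw,gos,gsw,ksw,osw
∂3: piv[agkr,agks,agkw,agsw,aksw,defs,degs,degw,dfgo,dfgs,dfkw,dfos,dgos,efow,eosw] rk=15  ker:fgos,gksw
rk∂_3=15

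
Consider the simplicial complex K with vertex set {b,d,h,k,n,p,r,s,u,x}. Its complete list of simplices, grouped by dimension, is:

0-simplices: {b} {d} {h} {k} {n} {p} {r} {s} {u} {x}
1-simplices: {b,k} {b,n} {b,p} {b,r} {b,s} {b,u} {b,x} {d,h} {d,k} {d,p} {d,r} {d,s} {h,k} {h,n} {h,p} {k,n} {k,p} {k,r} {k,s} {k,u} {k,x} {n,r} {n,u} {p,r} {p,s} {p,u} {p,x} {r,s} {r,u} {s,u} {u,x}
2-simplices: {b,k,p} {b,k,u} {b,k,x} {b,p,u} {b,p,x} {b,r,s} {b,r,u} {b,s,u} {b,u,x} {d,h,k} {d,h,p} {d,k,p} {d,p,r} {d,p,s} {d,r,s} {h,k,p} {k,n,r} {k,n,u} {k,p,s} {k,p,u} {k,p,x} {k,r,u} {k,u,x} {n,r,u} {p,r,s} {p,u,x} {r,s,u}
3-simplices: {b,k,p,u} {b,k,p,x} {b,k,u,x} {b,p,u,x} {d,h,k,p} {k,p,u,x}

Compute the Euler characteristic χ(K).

n_0=10 n_1=31 n_2=27 n_3=6
χ=+10−31+27−6=0

χ(K)=0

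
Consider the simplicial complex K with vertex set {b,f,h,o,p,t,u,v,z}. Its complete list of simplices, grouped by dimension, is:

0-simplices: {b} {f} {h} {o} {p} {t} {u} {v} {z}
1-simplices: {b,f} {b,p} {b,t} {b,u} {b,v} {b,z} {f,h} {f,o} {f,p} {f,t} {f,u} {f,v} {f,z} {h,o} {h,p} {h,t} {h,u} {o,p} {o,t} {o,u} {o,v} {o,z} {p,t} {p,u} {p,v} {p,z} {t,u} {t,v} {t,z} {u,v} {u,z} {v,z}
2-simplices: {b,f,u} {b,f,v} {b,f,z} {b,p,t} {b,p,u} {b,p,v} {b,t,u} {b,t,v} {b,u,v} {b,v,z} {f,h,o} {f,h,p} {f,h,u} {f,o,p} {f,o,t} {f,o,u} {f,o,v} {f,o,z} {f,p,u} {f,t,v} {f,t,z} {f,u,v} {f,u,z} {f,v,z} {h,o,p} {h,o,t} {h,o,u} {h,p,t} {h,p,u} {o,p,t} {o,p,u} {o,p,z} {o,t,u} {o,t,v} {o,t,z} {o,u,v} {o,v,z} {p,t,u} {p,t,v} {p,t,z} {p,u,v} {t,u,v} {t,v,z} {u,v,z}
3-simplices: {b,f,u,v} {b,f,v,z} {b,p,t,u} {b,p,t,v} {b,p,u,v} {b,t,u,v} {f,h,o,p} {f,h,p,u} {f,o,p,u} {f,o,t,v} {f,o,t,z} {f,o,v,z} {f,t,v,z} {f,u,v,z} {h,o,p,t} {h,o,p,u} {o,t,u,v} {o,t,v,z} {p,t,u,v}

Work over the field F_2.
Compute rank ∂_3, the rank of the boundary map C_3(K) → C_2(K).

rank∂_3=17

n_0=9 n_1=32 n_2=44 n_3=19  [Z2]
∂1: piv[bf,bp,bt,bu,bv,bz,fh,fo] rk=8  ker:fp,ft,fu,fv,fz,ho,hp,ht,hu,op,ot,ou,ov,oz,pt,pu,pv,pz,tu,tv,tz,uv,uz,vz
∂2: piv[bfu,bfv,bfz,bpt,bpu,bpv,btu,btv,buv,bvz,fho,fhp,fhu,fop,fot,fou,fov,foz,fpu,ftv,ftz,fuz,hot,opz] rk=24  ker:fuv,fvz,hop,hou,hpt,hpu,opt,opu,otu,otv,otz,ouv,ovz,ptu,ptv,ptz,puv,tuv,tvz,uvz
∂3: piv[bfuv,bfvz,bptu,bptv,bpuv,btuv,fhop,fhpu,fopu,fotv,fotz,fovz,ftvz,fuvz,hopt,hopu,otuv] rk=17  ker:otvz,ptuv
rk∂_3=17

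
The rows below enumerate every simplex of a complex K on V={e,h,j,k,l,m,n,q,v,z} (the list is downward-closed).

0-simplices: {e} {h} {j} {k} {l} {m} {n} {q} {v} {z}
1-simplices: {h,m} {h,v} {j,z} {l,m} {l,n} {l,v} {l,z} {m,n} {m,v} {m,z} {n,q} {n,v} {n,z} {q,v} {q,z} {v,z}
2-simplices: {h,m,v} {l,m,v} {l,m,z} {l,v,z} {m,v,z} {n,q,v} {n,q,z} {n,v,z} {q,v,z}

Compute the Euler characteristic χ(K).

χ(K)=3

n_0=10 n_1=16 n_2=9
χ=+10−16+9=3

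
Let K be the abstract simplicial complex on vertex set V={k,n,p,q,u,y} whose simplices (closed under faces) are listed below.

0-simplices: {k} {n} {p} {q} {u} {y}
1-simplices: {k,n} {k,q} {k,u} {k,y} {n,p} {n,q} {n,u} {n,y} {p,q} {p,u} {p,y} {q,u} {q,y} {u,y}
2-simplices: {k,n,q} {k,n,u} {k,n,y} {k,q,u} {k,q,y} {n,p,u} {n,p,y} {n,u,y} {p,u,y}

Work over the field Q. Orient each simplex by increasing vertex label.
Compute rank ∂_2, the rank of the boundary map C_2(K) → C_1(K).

rank∂_2=8

n_0=6 n_1=14 n_2=9  [Q]
∂1: piv[kn,kq,ku,ky,np] rk=5  ker:nq,nu,ny,pq,pu,py,qu,qy,uy
∂2: piv[knq,knu,kny,kqu,kqy,npu,npy,nuy] rk=8  ker:puy
rk∂_2=8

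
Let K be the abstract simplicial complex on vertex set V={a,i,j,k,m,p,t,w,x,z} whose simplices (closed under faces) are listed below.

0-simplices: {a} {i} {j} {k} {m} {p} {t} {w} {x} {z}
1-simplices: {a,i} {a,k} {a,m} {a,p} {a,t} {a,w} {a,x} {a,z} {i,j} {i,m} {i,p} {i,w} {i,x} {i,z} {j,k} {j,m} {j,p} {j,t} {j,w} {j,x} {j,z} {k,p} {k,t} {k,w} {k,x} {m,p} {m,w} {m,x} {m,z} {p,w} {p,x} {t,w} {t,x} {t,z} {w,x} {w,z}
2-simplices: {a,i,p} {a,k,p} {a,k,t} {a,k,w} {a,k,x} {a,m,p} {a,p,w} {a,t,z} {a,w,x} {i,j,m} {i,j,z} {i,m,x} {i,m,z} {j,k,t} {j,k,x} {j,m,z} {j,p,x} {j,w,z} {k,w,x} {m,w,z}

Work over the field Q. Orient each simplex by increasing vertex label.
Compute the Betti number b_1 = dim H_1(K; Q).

b_1=9

n_0=10 n_1=36 n_2=20  [Q]
∂1: piv[ai,ak,am,ap,at,aw,ax,az,ij] rk=9  ker:im,ip,iw,ix,iz,jk,jm,jp,jt,jw,jx,jz,kp,kt,kw,kx,mp,mw,mx,mz,pw,px,tw,tx,tz,wx,wz
∂2: piv[aip,akp,akt,akw,akx,amp,apw,atz,awx,ijm,ijz,imx,imz,jkt,jkx,jpx,jwz,mwz] rk=18  ker:jmz,kwx
b_1=(36−9)−18=9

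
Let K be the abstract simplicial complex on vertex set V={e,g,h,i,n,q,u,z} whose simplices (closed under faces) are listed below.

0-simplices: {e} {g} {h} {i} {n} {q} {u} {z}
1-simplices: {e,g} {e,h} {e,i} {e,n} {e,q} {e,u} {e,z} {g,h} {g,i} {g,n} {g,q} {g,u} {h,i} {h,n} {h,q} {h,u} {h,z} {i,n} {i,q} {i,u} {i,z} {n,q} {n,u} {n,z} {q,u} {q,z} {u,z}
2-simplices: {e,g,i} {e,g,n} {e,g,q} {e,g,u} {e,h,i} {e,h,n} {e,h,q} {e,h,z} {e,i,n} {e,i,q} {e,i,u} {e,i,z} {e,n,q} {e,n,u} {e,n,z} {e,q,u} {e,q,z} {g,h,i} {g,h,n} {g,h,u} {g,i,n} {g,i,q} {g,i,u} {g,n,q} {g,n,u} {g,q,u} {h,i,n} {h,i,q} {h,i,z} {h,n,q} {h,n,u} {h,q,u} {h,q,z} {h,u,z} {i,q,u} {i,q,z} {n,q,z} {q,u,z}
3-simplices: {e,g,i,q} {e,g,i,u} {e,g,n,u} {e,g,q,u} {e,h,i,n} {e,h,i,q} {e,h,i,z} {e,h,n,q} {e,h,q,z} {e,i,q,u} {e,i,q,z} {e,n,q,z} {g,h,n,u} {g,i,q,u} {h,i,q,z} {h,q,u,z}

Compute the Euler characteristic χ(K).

χ(K)=3

n_0=8 n_1=27 n_2=38 n_3=16
χ=+8−27+38−16=3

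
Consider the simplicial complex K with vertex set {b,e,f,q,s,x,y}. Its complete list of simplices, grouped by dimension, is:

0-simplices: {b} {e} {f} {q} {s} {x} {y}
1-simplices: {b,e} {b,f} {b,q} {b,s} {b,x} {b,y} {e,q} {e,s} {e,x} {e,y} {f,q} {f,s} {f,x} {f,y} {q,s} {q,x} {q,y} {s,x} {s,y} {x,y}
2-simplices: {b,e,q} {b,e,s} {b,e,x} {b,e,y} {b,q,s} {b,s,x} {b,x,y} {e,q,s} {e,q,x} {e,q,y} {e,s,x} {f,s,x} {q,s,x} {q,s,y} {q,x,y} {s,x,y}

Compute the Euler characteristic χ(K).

n_0=7 n_1=20 n_2=16
χ=+7−20+16=3

χ(K)=3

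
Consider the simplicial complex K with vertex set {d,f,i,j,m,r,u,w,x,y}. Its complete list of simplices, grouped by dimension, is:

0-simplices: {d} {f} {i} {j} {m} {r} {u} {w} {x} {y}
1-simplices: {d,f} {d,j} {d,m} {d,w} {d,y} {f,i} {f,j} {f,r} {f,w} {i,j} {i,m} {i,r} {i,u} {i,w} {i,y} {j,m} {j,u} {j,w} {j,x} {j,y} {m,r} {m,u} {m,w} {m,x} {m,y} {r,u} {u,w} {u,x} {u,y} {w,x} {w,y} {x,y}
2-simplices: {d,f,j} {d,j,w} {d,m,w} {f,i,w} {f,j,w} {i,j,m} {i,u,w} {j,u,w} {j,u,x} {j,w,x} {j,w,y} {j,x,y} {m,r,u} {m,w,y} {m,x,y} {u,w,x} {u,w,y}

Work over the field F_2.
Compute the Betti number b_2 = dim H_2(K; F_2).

n_0=10 n_1=32 n_2=17  [Z2]
∂1: piv[df,dj,dm,dw,dy,fi,fr,iu,jx] rk=9  ker:fj,fw,ij,im,ir,iw,iy,jm,ju,jw,jy,mr,mu,mw,mx,my,ru,uw,ux,uy,wx,wy,xy
∂2: piv[dfj,djw,dmw,fiw,fjw,ijm,iuw,juw,jux,jwx,jwy,jxy,mru,mwy,mxy,uwy] rk=16  ker:uwx
b_2=(17−16)−0=1

b_2=1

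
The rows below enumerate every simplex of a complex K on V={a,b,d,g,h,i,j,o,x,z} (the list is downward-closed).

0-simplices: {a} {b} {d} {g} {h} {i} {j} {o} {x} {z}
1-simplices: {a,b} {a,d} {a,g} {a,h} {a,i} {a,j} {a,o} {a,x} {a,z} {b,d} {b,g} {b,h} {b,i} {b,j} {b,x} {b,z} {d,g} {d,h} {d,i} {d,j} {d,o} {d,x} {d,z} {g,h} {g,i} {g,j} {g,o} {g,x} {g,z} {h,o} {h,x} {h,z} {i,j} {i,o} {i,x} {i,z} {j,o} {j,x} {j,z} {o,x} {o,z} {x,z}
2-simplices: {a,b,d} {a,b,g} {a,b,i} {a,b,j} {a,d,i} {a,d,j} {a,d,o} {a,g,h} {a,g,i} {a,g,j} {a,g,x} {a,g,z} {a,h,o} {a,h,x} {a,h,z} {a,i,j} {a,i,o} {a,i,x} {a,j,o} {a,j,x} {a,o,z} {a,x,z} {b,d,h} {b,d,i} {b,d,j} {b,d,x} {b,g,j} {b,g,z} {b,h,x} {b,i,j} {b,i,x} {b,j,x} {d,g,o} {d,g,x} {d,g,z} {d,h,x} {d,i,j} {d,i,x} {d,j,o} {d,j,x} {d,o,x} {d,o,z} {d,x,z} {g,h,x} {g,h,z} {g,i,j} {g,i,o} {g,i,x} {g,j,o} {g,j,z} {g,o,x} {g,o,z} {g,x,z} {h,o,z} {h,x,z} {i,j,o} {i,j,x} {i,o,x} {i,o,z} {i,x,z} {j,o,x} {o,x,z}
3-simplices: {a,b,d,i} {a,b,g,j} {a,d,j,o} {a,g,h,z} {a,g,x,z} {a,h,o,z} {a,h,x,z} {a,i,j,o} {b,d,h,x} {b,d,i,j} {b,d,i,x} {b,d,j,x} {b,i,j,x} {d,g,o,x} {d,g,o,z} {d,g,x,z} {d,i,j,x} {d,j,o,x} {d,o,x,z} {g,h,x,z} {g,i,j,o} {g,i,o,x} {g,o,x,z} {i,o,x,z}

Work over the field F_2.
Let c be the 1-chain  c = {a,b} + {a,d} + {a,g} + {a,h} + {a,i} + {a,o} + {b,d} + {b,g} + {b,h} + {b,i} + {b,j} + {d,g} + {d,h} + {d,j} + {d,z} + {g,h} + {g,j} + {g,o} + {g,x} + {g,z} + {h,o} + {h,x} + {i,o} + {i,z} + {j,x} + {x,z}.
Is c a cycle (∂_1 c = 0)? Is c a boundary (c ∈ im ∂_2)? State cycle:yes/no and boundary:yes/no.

n_0=10 n_1=42 n_2=62 n_3=24  [Z2]
∂1: piv[ab,ad,ag,ah,ai,aj,ao,ax,az] rk=9  ker:bd,bg,bh,bi,bj,bx,bz,dg,dh,di,dj,do,dx,dz,gh,gi,gj,go,gx,gz,ho,hx,hz,ij,io,ix,iz,jo,jx,jz,ox,oz,xz
∂2: piv[abd,abg,abi,abj,adi,adj,ado,agh,agi,agj,agx,agz,aho,ahx,ahz,aij,aio,aix,ajo,ajx,aoz,axz,bdh,bdx,bgz,bhx,bix,dgo,dgx,dgz,dox,gjz,ioz] rk=33  ker:bdi,bdj,bgj,bij,bjx,dhx,dij,dix,djo,djx,doz,dxz,ghx,ghz,gij,gio,gix,gjo,gox,goz,gxz,hoz,hxz,ijo,ijx,iox,ixz,jox,oxz
∂3: piv[abdi,abgj,adjo,aghz,agxz,ahoz,ahxz,aijo,bdhx,bdij,bdix,bdjx,bijx,dgox,dgoz,dgxz,djox,doxz,ghxz,gijo,giox,ioxz] rk=22  ker:dijx,goxz
∂1c = 0
c vs im∂2: reduces to 0 ⇒ boundary

cycle:yes boundary:yes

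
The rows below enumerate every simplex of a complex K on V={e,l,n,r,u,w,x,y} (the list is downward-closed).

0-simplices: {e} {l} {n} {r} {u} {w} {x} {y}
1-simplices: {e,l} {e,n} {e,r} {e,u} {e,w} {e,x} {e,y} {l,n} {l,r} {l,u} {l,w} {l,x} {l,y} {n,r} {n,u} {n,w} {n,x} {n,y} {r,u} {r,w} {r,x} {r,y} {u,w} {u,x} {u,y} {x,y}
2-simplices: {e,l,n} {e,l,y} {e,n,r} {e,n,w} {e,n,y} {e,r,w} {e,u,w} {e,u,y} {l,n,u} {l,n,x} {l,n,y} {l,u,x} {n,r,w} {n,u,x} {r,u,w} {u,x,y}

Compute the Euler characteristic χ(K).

χ(K)=-2

n_0=8 n_1=26 n_2=16
χ=+8−26+16=-2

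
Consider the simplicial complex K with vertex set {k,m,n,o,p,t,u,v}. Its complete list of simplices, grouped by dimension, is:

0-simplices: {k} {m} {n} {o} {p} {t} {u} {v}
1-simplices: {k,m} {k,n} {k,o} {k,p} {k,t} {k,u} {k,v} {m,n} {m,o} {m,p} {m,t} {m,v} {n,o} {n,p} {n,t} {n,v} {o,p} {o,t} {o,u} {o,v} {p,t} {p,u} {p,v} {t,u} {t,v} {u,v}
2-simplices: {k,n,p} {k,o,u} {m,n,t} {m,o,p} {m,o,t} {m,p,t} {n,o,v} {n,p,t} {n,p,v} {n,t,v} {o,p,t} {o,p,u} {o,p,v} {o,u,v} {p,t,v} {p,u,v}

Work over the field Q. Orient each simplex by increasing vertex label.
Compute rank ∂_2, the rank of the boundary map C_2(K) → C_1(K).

n_0=8 n_1=26 n_2=16  [Q]
∂1: piv[km,kn,ko,kp,kt,ku,kv] rk=7  ker:mn,mo,mp,mt,mv,no,np,nt,nv,op,ot,ou,ov,pt,pu,pv,tu,tv,uv
∂2: piv[knp,kou,mnt,mop,mot,mpt,nov,npt,npv,ntv,opu,opv,ouv] rk=13  ker:opt,ptv,puv
rk∂_2=13

rank∂_2=13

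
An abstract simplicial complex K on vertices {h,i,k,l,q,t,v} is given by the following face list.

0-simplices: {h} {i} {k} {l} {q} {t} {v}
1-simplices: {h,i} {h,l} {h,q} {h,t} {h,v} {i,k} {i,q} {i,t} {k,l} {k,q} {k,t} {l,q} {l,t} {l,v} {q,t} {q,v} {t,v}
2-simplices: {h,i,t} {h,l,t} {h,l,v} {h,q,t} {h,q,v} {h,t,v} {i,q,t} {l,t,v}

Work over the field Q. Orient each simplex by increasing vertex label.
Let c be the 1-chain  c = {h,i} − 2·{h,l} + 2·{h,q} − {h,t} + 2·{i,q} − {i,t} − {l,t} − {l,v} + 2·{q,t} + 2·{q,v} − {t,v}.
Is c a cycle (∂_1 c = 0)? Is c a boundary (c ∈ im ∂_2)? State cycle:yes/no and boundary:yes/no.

cycle:yes boundary:yes

n_0=7 n_1=17 n_2=8  [Q]
∂1: piv[hi,hl,hq,ht,hv,ik] rk=6  ker:iq,it,kl,kq,kt,lq,lt,lv,qt,qv,tv
∂2: piv[hit,hlt,hlv,hqt,hqv,htv,iqt] rk=7  ker:ltv
∂1c = 0
c vs im∂2: reduces to 0 ⇒ boundary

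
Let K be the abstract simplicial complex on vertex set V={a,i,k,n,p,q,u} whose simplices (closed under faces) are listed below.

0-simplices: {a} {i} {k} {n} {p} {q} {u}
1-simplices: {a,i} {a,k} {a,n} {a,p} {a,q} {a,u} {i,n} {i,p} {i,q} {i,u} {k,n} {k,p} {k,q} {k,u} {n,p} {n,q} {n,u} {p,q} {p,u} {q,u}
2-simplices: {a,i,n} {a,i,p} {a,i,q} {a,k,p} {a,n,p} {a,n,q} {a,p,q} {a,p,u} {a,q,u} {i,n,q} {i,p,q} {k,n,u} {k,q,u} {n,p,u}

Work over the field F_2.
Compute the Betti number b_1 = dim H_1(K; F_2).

n_0=7 n_1=20 n_2=14  [Z2]
∂1: piv[ai,ak,an,ap,aq,au] rk=6  ker:in,ip,iq,iu,kn,kp,kq,ku,np,nq,nu,pq,pu,qu
∂2: piv[ain,aip,aiq,akp,anp,anq,apq,apu,aqu,knu,kqu,npu] rk=12  ker:inq,ipq
b_1=(20−6)−12=2

b_1=2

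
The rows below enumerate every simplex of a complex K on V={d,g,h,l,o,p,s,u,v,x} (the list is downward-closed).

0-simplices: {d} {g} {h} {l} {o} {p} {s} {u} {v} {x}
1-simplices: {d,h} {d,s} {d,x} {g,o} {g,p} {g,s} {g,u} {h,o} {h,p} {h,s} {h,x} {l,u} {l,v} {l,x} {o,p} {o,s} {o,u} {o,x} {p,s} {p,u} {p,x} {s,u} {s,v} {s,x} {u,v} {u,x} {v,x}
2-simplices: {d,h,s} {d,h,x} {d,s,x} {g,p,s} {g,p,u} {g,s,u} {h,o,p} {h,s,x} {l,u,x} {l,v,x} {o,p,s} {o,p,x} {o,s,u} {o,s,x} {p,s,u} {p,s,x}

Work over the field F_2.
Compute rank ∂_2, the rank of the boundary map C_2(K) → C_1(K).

rank∂_2=13

n_0=10 n_1=27 n_2=16  [Z2]
∂1: piv[dh,ds,dx,go,gp,gs,gu,lu,lv] rk=9  ker:ho,hp,hs,hx,lx,op,os,ou,ox,ps,pu,px,su,sv,sx,uv,ux,vx
∂2: piv[dhs,dhx,dsx,gps,gpu,gsu,hop,lux,lvx,ops,opx,osu,osx] rk=13  ker:hsx,psu,psx
rk∂_2=13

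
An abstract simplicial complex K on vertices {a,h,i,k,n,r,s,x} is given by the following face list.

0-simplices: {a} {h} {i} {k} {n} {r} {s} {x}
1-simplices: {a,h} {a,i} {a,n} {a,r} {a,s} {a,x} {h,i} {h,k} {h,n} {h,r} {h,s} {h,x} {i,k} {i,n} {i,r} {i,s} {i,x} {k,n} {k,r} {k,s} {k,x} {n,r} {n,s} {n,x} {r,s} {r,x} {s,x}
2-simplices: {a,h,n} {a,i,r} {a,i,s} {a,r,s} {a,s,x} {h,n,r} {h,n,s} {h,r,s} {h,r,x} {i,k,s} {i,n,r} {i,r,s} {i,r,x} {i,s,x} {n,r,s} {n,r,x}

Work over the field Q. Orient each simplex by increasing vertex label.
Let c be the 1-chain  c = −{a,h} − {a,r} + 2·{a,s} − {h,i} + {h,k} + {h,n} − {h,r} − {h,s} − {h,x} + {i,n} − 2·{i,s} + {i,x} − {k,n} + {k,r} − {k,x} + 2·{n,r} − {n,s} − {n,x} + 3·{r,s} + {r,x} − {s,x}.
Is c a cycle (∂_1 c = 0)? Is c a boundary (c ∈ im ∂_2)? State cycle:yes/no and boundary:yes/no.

cycle:no boundary:no

n_0=8 n_1=27 n_2=16  [Q]
∂1: piv[ah,ai,an,ar,as,ax,hk] rk=7  ker:hi,hn,hr,hs,hx,ik,in,ir,is,ix,kn,kr,ks,kx,nr,ns,nx,rs,rx,sx
∂2: piv[ahn,air,ais,ars,asx,hnr,hns,hrs,hrx,iks,inr,irx,isx,nrx] rk=14  ker:irs,nrs
∂1c = {h} − {i} + 2·{k} + {n} − 3·{r} + 2·{s} − 2·{x}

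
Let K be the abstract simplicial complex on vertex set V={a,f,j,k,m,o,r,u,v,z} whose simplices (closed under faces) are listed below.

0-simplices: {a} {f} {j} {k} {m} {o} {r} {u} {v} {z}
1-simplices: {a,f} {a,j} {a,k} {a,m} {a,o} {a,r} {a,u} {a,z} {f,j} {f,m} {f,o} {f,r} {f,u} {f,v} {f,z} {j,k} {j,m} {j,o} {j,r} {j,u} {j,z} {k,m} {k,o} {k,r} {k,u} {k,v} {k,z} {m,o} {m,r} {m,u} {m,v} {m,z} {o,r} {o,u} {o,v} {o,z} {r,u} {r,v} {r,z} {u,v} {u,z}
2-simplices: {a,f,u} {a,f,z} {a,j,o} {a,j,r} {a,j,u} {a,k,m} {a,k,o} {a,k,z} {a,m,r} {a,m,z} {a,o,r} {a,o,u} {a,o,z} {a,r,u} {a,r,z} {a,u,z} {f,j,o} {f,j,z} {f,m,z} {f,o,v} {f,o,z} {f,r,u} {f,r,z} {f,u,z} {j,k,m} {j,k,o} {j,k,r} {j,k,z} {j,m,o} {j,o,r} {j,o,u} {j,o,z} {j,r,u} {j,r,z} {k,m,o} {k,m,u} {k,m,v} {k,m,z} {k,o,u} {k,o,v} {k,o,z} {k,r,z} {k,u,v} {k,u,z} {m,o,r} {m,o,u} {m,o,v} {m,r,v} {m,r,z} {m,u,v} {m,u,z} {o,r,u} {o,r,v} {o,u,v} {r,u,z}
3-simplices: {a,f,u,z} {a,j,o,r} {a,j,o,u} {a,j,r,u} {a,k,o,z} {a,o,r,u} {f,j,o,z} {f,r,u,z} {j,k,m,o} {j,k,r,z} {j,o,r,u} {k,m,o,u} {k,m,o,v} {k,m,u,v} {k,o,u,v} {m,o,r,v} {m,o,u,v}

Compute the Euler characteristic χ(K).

n_0=10 n_1=41 n_2=55 n_3=17
χ=+10−41+55−17=7

χ(K)=7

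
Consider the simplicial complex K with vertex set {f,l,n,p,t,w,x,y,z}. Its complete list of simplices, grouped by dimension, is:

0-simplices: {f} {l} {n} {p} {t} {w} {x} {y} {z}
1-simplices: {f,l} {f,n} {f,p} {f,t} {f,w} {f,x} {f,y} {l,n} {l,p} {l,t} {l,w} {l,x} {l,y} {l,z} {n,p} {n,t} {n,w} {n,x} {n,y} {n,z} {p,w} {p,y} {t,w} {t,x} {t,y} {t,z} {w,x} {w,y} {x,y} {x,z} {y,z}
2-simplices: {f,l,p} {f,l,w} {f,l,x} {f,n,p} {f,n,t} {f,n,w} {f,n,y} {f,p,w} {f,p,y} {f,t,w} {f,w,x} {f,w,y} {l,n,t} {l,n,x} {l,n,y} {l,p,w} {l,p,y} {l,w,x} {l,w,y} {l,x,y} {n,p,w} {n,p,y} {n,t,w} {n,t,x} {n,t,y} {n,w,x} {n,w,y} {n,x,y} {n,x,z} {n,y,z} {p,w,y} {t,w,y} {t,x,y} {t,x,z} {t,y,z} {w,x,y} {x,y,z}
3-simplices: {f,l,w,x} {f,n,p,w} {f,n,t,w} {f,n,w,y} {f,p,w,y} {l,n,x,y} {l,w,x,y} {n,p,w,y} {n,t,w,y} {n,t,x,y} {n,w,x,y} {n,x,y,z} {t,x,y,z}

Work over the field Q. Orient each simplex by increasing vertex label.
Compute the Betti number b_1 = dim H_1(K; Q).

n_0=9 n_1=31 n_2=37 n_3=13  [Q]
∂1: piv[fl,fn,fp,ft,fw,fx,fy,lz] rk=8  ker:ln,lp,lt,lw,lx,ly,np,nt,nw,nx,ny,nz,pw,py,tw,tx,ty,tz,wx,wy,xy,xz,yz
∂2: piv[flp,flw,flx,fnp,fnt,fnw,fny,fpw,fpy,ftw,fwx,fwy,lnt,lnx,lny,lpy,lxy,ntx,nty,nxz,nyz,txz] rk=22  ker:lpw,lwx,lwy,npw,npy,ntw,nwx,nwy,nxy,pwy,twy,txy,tyz,wxy,xyz
∂3: piv[flwx,fnpw,fntw,fnwy,fpwy,lnxy,lwxy,npwy,ntwy,ntxy,nwxy,nxyz,txyz] rk=13
b_1=(31−8)−22=1

b_1=1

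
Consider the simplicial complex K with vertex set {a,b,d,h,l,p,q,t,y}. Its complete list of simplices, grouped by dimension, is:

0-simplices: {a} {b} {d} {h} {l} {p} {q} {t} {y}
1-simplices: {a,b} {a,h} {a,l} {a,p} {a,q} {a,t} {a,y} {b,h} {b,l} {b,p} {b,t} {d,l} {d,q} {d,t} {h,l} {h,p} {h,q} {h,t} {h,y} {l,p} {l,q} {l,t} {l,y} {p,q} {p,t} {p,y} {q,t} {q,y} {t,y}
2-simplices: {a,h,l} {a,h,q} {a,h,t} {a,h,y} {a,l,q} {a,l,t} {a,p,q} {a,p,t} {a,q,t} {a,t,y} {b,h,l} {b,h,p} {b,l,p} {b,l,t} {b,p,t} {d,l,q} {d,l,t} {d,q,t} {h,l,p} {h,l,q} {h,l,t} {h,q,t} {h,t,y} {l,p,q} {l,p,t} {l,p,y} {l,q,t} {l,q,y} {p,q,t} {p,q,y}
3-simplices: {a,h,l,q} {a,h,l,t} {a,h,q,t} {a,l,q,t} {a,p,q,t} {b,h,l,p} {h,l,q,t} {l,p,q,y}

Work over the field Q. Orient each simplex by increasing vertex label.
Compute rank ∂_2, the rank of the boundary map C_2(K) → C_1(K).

n_0=9 n_1=29 n_2=30 n_3=8  [Q]
∂1: piv[ab,ah,al,ap,aq,at,ay,dl] rk=8  ker:bh,bl,bp,bt,dq,dt,hl,hp,hq,ht,hy,lp,lq,lt,ly,pq,pt,py,qt,qy,ty
∂2: piv[ahl,ahq,aht,ahy,alq,alt,apq,apt,aqt,aty,bhl,bhp,blp,blt,bpt,dlq,dlt,lpy,lqy] rk=19  ker:dqt,hlp,hlq,hlt,hqt,hty,lpq,lpt,lqt,pqt,pqy
∂3: piv[ahlq,ahlt,ahqt,alqt,apqt,bhlp,lpqy] rk=7  ker:hlqt
rk∂_2=19

rank∂_2=19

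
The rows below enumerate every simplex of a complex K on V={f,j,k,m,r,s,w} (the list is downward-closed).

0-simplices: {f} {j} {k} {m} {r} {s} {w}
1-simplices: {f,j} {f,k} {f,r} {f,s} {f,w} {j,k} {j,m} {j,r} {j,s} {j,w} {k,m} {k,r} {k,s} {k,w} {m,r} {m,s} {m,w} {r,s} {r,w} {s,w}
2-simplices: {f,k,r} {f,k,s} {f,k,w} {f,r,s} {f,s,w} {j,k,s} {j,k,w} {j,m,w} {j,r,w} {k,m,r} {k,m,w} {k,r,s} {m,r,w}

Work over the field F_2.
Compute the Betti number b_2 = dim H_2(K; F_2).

n_0=7 n_1=20 n_2=13  [Z2]
∂1: piv[fj,fk,fr,fs,fw,jm] rk=6  ker:jk,jr,js,jw,km,kr,ks,kw,mr,ms,mw,rs,rw,sw
∂2: piv[fkr,fks,fkw,frs,fsw,jks,jkw,jmw,jrw,kmr,kmw,mrw] rk=12  ker:krs
b_2=(13−12)−0=1

b_2=1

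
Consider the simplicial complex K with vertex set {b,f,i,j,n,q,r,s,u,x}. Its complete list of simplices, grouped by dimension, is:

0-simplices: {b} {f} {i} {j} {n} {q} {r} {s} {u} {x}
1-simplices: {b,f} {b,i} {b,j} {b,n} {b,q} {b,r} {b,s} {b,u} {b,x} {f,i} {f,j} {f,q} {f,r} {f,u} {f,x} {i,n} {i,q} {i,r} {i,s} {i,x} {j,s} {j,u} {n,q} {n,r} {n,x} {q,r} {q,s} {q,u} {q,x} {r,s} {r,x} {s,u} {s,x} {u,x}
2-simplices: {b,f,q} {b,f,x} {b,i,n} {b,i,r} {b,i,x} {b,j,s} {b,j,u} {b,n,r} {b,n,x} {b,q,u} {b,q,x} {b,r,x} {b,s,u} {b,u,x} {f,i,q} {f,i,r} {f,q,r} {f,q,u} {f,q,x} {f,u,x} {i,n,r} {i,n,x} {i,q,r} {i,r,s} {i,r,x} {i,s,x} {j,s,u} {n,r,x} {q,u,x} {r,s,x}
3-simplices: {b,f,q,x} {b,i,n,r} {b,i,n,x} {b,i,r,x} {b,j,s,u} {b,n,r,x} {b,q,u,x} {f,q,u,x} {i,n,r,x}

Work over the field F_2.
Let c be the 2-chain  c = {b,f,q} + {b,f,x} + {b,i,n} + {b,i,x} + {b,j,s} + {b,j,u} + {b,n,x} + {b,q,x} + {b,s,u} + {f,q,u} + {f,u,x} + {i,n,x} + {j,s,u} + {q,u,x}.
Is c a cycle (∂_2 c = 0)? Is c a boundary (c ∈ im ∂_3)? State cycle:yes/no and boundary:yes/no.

cycle:yes boundary:yes

n_0=10 n_1=34 n_2=30 n_3=9  [Z2]
∂1: piv[bf,bi,bj,bn,bq,br,bs,bu,bx] rk=9  ker:fi,fj,fq,fr,fu,fx,in,iq,ir,is,ix,js,ju,nq,nr,nx,qr,qs,qu,qx,rs,rx,su,sx,ux
∂2: piv[bfq,bfx,bin,bir,bix,bjs,bju,bnr,bnx,bqu,bqx,brx,bsu,bux,fiq,fir,fqr,fqu,irs,isx] rk=20  ker:fqx,fux,inr,inx,iqr,irx,jsu,nrx,qux,rsx
∂3: piv[bfqx,binr,binx,birx,bjsu,bnrx,bqux,fqux] rk=8  ker:inrx
∂2c = 0
c vs im∂3: reduces to 0 ⇒ boundary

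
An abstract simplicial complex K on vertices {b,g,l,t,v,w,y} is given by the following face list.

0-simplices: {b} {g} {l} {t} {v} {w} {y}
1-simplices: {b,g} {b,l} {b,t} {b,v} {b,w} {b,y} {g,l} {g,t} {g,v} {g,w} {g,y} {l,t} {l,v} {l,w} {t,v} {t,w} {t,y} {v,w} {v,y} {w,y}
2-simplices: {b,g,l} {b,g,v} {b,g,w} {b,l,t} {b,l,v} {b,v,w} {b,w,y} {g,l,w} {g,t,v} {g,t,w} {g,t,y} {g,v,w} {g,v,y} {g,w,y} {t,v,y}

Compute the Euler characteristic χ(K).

n_0=7 n_1=20 n_2=15
χ=+7−20+15=2

χ(K)=2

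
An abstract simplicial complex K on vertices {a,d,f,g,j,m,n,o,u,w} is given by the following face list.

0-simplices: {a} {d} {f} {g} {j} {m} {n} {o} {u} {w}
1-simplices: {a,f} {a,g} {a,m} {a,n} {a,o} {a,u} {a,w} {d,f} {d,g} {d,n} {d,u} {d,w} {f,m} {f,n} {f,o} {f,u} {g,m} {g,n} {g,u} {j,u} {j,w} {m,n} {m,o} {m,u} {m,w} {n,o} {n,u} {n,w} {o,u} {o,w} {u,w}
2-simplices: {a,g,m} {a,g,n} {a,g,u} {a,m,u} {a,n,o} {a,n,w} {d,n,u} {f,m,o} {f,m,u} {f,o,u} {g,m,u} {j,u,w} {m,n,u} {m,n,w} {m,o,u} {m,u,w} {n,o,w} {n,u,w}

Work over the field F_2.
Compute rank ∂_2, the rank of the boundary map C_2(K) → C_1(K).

rank∂_2=15

n_0=10 n_1=31 n_2=18  [Z2]
∂1: piv[af,ag,am,an,ao,au,aw,df,ju] rk=9  ker:dg,dn,du,dw,fm,fn,fo,fu,gm,gn,gu,jw,mn,mo,mu,mw,no,nu,nw,ou,ow,uw
∂2: piv[agm,agn,agu,amu,ano,anw,dnu,fmo,fmu,fou,juw,mnu,mnw,muw,now] rk=15  ker:gmu,mou,nuw
rk∂_2=15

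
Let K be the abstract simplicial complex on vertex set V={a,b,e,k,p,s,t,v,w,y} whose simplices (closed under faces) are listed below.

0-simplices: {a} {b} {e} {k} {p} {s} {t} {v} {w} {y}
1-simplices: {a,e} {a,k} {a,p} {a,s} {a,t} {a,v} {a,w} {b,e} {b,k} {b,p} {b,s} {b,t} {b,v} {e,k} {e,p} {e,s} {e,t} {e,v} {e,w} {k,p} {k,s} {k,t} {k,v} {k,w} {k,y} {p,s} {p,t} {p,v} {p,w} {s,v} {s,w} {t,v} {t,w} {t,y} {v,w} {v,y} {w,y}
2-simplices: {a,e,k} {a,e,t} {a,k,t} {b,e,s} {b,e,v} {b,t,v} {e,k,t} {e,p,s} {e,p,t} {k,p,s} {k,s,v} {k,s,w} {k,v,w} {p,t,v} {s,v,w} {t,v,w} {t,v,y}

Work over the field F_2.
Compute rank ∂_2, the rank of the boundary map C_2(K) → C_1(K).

rank∂_2=15

n_0=10 n_1=37 n_2=17  [Z2]
∂1: piv[ae,ak,ap,as,at,av,aw,be,ky] rk=9  ker:bk,bp,bs,bt,bv,ek,ep,es,et,ev,ew,kp,ks,kt,kv,kw,ps,pt,pv,pw,sv,sw,tv,tw,ty,vw,vy,wy
∂2: piv[aek,aet,akt,bes,bev,btv,eps,ept,kps,ksv,ksw,kvw,ptv,tvw,tvy] rk=15  ker:ekt,svw
rk∂_2=15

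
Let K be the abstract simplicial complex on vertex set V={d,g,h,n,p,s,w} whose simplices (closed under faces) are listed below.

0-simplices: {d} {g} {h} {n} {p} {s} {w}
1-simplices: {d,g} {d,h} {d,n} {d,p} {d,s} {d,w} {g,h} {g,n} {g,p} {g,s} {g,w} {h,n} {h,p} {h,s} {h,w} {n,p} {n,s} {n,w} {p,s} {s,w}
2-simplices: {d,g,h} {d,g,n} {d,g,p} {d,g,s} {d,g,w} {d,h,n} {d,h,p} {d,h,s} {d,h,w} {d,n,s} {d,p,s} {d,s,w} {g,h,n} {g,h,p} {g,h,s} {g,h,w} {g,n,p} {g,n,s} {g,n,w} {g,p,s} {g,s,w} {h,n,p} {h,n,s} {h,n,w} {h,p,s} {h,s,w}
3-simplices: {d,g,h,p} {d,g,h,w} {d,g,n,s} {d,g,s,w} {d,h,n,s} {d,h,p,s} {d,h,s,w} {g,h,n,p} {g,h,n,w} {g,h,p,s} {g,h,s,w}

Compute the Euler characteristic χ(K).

n_0=7 n_1=20 n_2=26 n_3=11
χ=+7−20+26−11=2

χ(K)=2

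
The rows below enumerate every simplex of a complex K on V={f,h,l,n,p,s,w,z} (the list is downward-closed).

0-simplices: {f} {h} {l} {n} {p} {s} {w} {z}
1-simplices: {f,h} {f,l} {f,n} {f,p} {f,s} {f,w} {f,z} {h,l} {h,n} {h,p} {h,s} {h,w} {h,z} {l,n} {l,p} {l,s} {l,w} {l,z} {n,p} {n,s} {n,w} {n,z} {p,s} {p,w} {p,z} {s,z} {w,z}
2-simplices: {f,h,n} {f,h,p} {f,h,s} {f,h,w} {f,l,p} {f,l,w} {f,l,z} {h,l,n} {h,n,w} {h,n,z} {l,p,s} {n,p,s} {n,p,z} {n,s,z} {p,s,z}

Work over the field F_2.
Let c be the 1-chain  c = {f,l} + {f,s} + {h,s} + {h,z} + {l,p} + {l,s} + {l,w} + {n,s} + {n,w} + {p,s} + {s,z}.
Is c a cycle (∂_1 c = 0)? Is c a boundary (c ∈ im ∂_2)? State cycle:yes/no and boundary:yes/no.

n_0=8 n_1=27 n_2=15  [Z2]
∂1: piv[fh,fl,fn,fp,fs,fw,fz] rk=7  ker:hl,hn,hp,hs,hw,hz,ln,lp,ls,lw,lz,np,ns,nw,nz,ps,pw,pz,sz,wz
∂2: piv[fhn,fhp,fhs,fhw,flp,flw,flz,hln,hnw,hnz,lps,nps,npz,nsz] rk=14  ker:psz
∂1c = 0
c vs im∂2: reduces to 0 ⇒ boundary

cycle:yes boundary:yes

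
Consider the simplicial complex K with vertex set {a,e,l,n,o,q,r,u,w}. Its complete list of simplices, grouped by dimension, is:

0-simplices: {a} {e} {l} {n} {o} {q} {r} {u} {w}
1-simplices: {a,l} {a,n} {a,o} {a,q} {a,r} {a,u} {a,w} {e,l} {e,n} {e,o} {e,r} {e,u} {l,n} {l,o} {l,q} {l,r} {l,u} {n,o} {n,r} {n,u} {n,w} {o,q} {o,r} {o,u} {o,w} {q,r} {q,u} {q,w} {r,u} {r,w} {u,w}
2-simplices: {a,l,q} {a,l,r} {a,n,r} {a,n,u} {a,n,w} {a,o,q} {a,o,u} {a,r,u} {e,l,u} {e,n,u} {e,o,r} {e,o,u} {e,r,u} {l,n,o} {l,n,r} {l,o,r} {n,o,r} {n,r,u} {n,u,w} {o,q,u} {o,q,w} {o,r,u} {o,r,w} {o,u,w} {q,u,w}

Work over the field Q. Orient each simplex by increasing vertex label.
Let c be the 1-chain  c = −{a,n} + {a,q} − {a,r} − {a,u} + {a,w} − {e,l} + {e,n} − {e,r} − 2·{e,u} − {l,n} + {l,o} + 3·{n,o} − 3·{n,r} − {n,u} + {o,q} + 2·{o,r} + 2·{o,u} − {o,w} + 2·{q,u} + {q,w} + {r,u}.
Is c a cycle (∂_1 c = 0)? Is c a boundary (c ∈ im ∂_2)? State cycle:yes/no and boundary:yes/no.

cycle:no boundary:no

n_0=9 n_1=31 n_2=25  [Q]
∂1: piv[al,an,ao,aq,ar,au,aw,el] rk=8  ker:en,eo,er,eu,ln,lo,lq,lr,lu,no,nr,nu,nw,oq,or,ou,ow,qr,qu,qw,ru,rw,uw
∂2: piv[alq,alr,anr,anu,anw,aoq,aou,aru,elu,enu,eor,eou,eru,lno,lnr,lor,nuw,oqu,oqw,orw,ouw] rk=21  ker:nor,nru,oru,quw
∂1c = {a} + 3·{e} − {l} − {q} − 4·{r} + {u} + {w}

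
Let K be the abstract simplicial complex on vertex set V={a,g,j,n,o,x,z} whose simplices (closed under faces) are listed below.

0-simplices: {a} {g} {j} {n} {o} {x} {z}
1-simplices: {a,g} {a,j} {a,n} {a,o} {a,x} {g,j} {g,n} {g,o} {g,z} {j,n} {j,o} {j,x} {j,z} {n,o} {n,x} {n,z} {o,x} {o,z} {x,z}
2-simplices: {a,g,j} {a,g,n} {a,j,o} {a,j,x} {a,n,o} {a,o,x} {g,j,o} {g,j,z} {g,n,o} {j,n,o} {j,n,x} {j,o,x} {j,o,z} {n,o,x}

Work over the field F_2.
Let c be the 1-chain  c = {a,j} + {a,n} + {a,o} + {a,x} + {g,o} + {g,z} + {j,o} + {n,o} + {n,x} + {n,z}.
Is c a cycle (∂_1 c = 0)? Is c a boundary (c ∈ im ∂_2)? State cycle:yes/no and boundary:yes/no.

cycle:yes boundary:no

n_0=7 n_1=19 n_2=14  [Z2]
∂1: piv[ag,aj,an,ao,ax,gz] rk=6  ker:gj,gn,go,jn,jo,jx,jz,no,nx,nz,ox,oz,xz
∂2: piv[agj,agn,ajo,ajx,ano,aox,gjo,gjz,jno,jnx,joz] rk=11  ker:gno,jox,nox
∂1c = 0
c vs im∂2: residual ≠ 0 ⇒ not boundary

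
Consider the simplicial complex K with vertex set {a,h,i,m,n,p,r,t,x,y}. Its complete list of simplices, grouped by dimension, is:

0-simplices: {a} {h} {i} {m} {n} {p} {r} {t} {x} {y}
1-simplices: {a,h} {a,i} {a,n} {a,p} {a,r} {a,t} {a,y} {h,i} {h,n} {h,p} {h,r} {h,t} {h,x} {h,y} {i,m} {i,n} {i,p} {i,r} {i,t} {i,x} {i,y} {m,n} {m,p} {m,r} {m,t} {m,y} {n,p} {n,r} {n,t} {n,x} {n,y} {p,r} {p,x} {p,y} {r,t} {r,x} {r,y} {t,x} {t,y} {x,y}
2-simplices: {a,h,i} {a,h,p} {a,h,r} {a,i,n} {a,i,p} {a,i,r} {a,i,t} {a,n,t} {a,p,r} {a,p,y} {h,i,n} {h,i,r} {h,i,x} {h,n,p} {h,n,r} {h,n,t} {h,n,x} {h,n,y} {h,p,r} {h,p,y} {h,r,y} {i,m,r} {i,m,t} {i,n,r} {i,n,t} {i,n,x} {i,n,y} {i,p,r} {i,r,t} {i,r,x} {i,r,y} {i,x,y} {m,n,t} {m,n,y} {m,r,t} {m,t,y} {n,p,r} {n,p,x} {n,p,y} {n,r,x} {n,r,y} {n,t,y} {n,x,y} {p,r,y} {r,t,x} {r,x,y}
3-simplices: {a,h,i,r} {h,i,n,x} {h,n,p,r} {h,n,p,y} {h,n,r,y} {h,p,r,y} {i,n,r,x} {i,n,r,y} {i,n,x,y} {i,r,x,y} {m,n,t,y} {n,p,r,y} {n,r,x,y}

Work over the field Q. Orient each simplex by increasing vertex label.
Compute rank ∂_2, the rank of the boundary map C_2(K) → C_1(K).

n_0=10 n_1=40 n_2=46 n_3=13  [Q]
∂1: piv[ah,ai,an,ap,ar,at,ay,hx,im] rk=9  ker:hi,hn,hp,hr,ht,hy,in,ip,ir,it,ix,iy,mn,mp,mr,mt,my,np,nr,nt,nx,ny,pr,px,py,rt,rx,ry,tx,ty,xy
∂2: piv[ahi,ahp,ahr,ain,aip,air,ait,ant,apr,apy,hin,hix,hnp,hnr,hnt,hnx,hny,hpy,hry,imr,imt,iny,irt,irx,ixy,mnt,mny,mty,npx,rtx] rk=30  ker:hir,hpr,inr,int,inx,ipr,iry,mrt,npr,npy,nrx,nry,nty,nxy,pry,rxy
∂3: piv[ahir,hinx,hnpr,hnpy,hnry,hpry,inrx,inry,inxy,irxy,mnty] rk=11  ker:npry,nrxy
rk∂_2=30

rank∂_2=30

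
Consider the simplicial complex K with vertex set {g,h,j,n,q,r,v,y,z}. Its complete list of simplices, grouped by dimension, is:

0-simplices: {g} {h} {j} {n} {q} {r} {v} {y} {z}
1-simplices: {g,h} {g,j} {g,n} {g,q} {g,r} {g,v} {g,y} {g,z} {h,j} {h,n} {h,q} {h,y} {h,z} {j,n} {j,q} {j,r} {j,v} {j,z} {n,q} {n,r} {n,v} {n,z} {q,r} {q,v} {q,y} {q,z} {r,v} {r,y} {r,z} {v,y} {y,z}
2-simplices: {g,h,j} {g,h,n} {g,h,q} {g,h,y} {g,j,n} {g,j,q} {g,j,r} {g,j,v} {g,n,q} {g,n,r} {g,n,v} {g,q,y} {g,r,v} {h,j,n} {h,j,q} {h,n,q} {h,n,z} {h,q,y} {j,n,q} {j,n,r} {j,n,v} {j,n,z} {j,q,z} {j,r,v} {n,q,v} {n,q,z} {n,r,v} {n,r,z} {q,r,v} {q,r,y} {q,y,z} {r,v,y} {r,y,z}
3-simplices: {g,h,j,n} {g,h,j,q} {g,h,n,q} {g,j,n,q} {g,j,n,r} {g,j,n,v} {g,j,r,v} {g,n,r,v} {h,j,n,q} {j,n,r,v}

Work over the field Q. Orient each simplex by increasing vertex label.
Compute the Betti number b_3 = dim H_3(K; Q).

b_3=2

n_0=9 n_1=31 n_2=33 n_3=10  [Q]
∂1: piv[gh,gj,gn,gq,gr,gv,gy,gz] rk=8  ker:hj,hn,hq,hy,hz,jn,jq,jr,jv,jz,nq,nr,nv,nz,qr,qv,qy,qz,rv,ry,rz,vy,yz
∂2: piv[ghj,ghn,ghq,ghy,gjn,gjq,gjr,gjv,gnq,gnr,gnv,gqy,grv,hnz,jnz,jqz,nqv,nrz,qrv,qry,qyz,rvy] rk=22  ker:hjn,hjq,hnq,hqy,jnq,jnr,jnv,jrv,nqz,nrv,ryz
∂3: piv[ghjn,ghjq,ghnq,gjnq,gjnr,gjnv,gjrv,gnrv] rk=8  ker:hjnq,jnrv
b_3=(10−8)−0=2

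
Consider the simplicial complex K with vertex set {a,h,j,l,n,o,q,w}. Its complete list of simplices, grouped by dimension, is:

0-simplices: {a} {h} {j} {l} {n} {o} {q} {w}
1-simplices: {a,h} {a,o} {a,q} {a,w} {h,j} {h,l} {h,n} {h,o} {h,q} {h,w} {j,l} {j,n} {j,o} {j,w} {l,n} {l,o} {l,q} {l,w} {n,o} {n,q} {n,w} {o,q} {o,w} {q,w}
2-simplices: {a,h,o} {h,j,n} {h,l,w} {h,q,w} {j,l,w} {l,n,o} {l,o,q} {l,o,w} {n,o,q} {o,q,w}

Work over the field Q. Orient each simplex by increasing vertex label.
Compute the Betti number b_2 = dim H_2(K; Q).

b_2=0

n_0=8 n_1=24 n_2=10  [Q]
∂1: piv[ah,ao,aq,aw,hj,hl,hn] rk=7  ker:ho,hq,hw,jl,jn,jo,jw,ln,lo,lq,lw,no,nq,nw,oq,ow,qw
∂2: piv[aho,hjn,hlw,hqw,jlw,lno,loq,low,noq,oqw] rk=10
b_2=(10−10)−0=0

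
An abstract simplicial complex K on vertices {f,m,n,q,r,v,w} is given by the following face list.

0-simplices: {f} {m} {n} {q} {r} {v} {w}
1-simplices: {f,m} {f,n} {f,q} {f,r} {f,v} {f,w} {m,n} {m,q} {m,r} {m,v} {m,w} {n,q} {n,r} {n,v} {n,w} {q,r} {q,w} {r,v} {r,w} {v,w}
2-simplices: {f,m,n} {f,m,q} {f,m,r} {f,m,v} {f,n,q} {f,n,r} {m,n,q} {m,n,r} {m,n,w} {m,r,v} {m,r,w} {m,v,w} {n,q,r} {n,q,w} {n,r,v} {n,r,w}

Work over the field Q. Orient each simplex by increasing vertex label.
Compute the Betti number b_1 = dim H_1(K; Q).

n_0=7 n_1=20 n_2=16  [Q]
∂1: piv[fm,fn,fq,fr,fv,fw] rk=6  ker:mn,mq,mr,mv,mw,nq,nr,nv,nw,qr,qw,rv,rw,vw
∂2: piv[fmn,fmq,fmr,fmv,fnq,fnr,mnw,mrv,mrw,mvw,nqr,nqw,nrv] rk=13  ker:mnq,mnr,nrw
b_1=(20−6)−13=1

b_1=1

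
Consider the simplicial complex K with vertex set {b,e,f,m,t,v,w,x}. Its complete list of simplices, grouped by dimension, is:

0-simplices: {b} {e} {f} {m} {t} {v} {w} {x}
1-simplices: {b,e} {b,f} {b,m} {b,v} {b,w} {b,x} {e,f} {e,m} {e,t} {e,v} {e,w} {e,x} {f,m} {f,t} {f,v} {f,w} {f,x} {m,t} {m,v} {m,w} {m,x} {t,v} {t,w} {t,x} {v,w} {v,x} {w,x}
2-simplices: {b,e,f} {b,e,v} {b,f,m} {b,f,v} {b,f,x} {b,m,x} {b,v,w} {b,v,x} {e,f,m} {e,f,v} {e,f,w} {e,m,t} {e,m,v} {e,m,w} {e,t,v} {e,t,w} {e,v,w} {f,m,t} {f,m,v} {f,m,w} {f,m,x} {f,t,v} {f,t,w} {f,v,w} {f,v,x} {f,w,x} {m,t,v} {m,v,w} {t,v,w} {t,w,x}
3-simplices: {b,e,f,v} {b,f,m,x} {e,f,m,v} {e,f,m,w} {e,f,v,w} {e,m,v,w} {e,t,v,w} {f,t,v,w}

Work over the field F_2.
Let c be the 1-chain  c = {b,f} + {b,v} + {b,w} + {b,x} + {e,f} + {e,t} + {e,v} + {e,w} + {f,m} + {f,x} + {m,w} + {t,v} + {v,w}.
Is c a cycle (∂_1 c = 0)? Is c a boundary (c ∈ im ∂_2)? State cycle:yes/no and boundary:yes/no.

n_0=8 n_1=27 n_2=30 n_3=8  [Z2]
∂1: piv[be,bf,bm,bv,bw,bx,et] rk=7  ker:ef,em,ev,ew,ex,fm,ft,fv,fw,fx,mt,mv,mw,mx,tv,tw,tx,vw,vx,wx
∂2: piv[bef,bev,bfm,bfv,bfx,bmx,bvw,bvx,efm,efw,emt,emv,emw,etv,etw,evw,fmt,fwx,twx] rk=19  ker:efv,fmv,fmw,fmx,ftv,ftw,fvw,fvx,mtv,mvw,tvw
∂3: piv[befv,bfmx,efmv,efmw,efvw,emvw,etvw,ftvw] rk=8
∂1c = 0
c vs im∂2: reduces to 0 ⇒ boundary

cycle:yes boundary:yes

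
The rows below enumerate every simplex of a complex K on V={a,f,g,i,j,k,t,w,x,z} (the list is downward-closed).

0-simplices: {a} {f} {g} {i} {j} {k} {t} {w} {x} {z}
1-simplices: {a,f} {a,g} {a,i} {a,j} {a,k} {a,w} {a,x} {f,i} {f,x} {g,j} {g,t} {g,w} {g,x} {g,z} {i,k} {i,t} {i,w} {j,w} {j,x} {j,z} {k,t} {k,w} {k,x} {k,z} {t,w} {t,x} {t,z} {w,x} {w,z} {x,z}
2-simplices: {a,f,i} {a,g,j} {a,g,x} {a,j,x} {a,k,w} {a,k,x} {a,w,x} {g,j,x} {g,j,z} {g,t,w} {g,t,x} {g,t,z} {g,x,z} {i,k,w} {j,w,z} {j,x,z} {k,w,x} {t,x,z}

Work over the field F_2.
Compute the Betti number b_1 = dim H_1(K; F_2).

b_1=7

n_0=10 n_1=30 n_2=18  [Z2]
∂1: piv[af,ag,ai,aj,ak,aw,ax,gt,gz] rk=9  ker:fi,fx,gj,gw,gx,ik,it,iw,jw,jx,jz,kt,kw,kx,kz,tw,tx,tz,wx,wz,xz
∂2: piv[afi,agj,agx,ajx,akw,akx,awx,gjz,gtw,gtx,gtz,gxz,ikw,jwz] rk=14  ker:gjx,jxz,kwx,txz
b_1=(30−9)−14=7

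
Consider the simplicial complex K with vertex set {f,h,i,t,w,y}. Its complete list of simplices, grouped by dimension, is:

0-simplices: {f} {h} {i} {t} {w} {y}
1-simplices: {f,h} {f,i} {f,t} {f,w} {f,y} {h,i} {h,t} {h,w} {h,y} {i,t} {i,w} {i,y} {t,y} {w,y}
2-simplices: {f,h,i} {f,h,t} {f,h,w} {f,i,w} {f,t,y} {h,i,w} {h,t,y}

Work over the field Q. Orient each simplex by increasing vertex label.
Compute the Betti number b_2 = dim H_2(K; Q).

b_2=1

n_0=6 n_1=14 n_2=7  [Q]
∂1: piv[fh,fi,ft,fw,fy] rk=5  ker:hi,ht,hw,hy,it,iw,iy,ty,wy
∂2: piv[fhi,fht,fhw,fiw,fty,hty] rk=6  ker:hiw
b_2=(7−6)−0=1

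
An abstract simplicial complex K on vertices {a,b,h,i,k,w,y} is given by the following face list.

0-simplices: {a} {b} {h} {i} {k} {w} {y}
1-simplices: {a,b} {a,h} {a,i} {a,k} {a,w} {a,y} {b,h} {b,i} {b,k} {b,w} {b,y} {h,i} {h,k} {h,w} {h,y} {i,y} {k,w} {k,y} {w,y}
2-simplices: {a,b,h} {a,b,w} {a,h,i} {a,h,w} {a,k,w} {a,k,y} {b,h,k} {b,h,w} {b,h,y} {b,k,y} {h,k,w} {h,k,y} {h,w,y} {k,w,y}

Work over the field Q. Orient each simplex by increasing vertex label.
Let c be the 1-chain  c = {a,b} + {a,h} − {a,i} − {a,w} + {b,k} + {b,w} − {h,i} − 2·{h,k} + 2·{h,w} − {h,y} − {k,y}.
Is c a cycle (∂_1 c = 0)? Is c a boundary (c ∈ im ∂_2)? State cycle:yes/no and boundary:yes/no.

cycle:no boundary:no

n_0=7 n_1=19 n_2=14  [Q]
∂1: piv[ab,ah,ai,ak,aw,ay] rk=6  ker:bh,bi,bk,bw,by,hi,hk,hw,hy,iy,kw,ky,wy
∂2: piv[abh,abw,ahi,ahw,akw,aky,bhk,bhy,bky,hkw,hwy] rk=11  ker:bhw,hky,kwy
∂1c = −{b} + 3·{h} − 2·{i} + 2·{w} − 2·{y}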